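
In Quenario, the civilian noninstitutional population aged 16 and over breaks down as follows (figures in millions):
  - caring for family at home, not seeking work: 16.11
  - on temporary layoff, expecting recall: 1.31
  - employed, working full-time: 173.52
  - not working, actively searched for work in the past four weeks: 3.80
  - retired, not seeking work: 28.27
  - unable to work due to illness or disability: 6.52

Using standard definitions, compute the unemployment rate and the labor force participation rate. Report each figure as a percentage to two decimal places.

Unemployment rate ≈ 2.86%; labor force participation rate ≈ 77.82%.

Employed = 173.52 million.
Unemployed = 1.31 + 3.80 = 5.11 million (jobless and actively searching, or on temporary layoff).
Labor force = 173.52 + 5.11 = 178.63 million.
Not in labor force = 16.11 + 28.27 + 6.52 = 50.90 million (those not working and not actively searching are outside the labor force).
Civilian working-age population = 178.63 + 50.90 = 229.53 million.
Unemployment rate = 5.11 / 178.63 = 2.86%.
Labor force participation rate = 178.63 / 229.53 = 77.82%.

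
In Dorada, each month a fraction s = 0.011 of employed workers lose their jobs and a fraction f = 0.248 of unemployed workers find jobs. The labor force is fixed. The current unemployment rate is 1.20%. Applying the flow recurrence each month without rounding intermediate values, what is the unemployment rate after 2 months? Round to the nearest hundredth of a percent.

With a fixed labor force, u_{t+1} = u_t + s·(1−u_t) − f·u_t = u_t·(1−s−f) + s.
Here 1−s−f = 0.741 and s = 0.011.
u_1 = 0.012000 × 0.741 + 0.011 = 0.019892.
u_2 = 0.019892 × 0.741 + 0.011 = 0.025740.

Unemployment rate after two months ≈ 2.57%.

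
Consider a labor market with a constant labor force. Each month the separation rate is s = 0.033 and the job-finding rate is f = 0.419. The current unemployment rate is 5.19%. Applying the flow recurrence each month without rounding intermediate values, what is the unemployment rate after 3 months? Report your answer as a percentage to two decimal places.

With a fixed labor force, u_{t+1} = u_t + s·(1−u_t) − f·u_t = u_t·(1−s−f) + s.
Here 1−s−f = 0.548 and s = 0.033.
u_1 = 0.051900 × 0.548 + 0.033 = 0.061441.
u_2 = 0.061441 × 0.548 + 0.033 = 0.066670.
u_3 = 0.066670 × 0.548 + 0.033 = 0.069535.

Unemployment rate after three months ≈ 6.95%.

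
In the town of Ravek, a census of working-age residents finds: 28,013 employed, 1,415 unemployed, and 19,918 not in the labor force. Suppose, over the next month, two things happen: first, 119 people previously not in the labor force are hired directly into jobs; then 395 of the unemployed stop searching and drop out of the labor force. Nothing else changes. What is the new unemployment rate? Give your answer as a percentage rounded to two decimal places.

Initially, labor force = 28,013 + 1,415 = 29,428, so u = 1,415/29,428 = 4.81%.
After the first change, employed and labor force both rise by 119; unemployed unchanged → E = 28,132, U = 1,415, labor force = 29,547.
After the second change, unemployed and labor force both fall by 395 → E = 28,132, U = 1,020, labor force = 29,152.
New unemployment rate = 1,020 / 29,152 = 3.50%.

New unemployment rate ≈ 3.50%.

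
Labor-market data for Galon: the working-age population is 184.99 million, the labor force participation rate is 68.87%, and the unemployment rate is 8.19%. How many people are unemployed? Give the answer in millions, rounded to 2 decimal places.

Labor force = 0.6887 × 184.99 = 127.40 million.
Unemployed = 0.0819 × 127.40 ≈ 10.43 million.

About 10.43 million are unemployed.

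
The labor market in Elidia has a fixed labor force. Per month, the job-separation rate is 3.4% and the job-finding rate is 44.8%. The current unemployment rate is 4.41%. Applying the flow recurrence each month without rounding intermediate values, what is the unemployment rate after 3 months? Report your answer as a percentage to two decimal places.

Unemployment rate after three months ≈ 6.69%.

With a fixed labor force, u_{t+1} = u_t + s·(1−u_t) − f·u_t = u_t·(1−s−f) + s.
Here 1−s−f = 0.518 and s = 0.034.
u_1 = 0.044100 × 0.518 + 0.034 = 0.056844.
u_2 = 0.056844 × 0.518 + 0.034 = 0.063445.
u_3 = 0.063445 × 0.518 + 0.034 = 0.066865.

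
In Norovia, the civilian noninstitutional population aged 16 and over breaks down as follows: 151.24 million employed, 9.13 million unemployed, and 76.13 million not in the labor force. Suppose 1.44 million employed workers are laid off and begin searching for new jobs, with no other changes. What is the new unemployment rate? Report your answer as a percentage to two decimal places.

Initially, labor force = 151.24 + 9.13 = 160.37 million, so u = 9.13/160.37 = 5.69%.
After the change, employed falls and unemployed rises by 1.44; labor force unchanged → E = 149.80, U = 10.57, labor force = 160.37 million.
New unemployment rate = 10.57 / 160.37 = 6.59%.

New unemployment rate ≈ 6.59%.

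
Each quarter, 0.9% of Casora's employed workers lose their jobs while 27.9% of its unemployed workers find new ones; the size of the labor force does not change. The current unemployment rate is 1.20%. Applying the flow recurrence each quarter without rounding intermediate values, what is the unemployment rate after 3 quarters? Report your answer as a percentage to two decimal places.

With a fixed labor force, u_{t+1} = u_t + s·(1−u_t) − f·u_t = u_t·(1−s−f) + s.
Here 1−s−f = 0.712 and s = 0.009.
u_1 = 0.012000 × 0.712 + 0.009 = 0.017544.
u_2 = 0.017544 × 0.712 + 0.009 = 0.021491.
u_3 = 0.021491 × 0.712 + 0.009 = 0.024302.

Unemployment rate after three quarters ≈ 2.43%.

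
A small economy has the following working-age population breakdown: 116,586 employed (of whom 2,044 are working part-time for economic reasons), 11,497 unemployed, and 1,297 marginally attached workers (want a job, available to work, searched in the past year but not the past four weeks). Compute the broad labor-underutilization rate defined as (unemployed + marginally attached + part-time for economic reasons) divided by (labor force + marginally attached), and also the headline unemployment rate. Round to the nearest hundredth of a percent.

Broad underutilization rate ≈ 11.47%; headline unemployment rate ≈ 8.98%.

Labor force = 116,586 + 11,497 = 128,083.
Numerator = 11,497 + 1,297 + 2,044 = 14,838.
Denominator = 128,083 + 1,297 = 129,380.
Broad rate = 14,838 / 129,380 = 11.47%.
Headline unemployment rate = 11,497 / 128,083 = 8.98%.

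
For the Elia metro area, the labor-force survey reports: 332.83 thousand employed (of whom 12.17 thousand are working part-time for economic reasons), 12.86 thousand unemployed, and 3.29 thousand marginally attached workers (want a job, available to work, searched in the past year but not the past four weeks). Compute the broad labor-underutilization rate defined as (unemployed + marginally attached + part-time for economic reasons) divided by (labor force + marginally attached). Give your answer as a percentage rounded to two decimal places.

Labor force = 332.83 + 12.86 = 345.69 thousand.
Numerator = 12.86 + 3.29 + 12.17 = 28.32 thousand.
Denominator = 345.69 + 3.29 = 348.98 thousand.
Broad rate = 28.32 / 348.98 = 8.12%.

Broad underutilization rate ≈ 8.12%.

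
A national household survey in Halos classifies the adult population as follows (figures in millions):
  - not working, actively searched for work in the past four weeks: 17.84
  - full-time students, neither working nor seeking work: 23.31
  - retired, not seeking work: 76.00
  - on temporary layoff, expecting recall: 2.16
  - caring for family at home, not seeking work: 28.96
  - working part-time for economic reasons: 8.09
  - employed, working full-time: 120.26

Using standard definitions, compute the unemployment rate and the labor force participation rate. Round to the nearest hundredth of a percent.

Employed = 8.09 + 120.26 = 128.35 million (anyone who worked, including part-time for economic reasons, counts as employed).
Unemployed = 17.84 + 2.16 = 20.00 million (jobless and actively searching, or on temporary layoff).
Labor force = 128.35 + 20.00 = 148.35 million.
Not in labor force = 23.31 + 76.00 + 28.96 = 128.27 million (those not working and not actively searching are outside the labor force).
Civilian working-age population = 148.35 + 128.27 = 276.62 million.
Unemployment rate = 20.00 / 148.35 = 13.48%.
Labor force participation rate = 148.35 / 276.62 = 53.63%.

Unemployment rate ≈ 13.48%; labor force participation rate ≈ 53.63%.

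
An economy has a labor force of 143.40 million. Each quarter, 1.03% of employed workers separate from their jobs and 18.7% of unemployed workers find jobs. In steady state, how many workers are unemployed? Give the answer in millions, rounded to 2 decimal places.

About 7.49 million are unemployed in steady state.

Steady-state unemployment rate u* = s/(s+f) = 1.03/(1.03+18.7) = 0.052205.
Unemployed = u* × labor force = 0.052205 × 143.40 ≈ 7.49 million.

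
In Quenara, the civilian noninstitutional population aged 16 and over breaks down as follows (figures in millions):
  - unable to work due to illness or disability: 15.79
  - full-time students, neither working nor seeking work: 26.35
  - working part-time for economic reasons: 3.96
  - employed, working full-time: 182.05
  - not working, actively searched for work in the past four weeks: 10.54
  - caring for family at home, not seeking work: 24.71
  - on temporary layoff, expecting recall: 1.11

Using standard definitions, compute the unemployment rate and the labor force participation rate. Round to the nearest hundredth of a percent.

Employed = 3.96 + 182.05 = 186.01 million (anyone who worked, including part-time for economic reasons, counts as employed).
Unemployed = 10.54 + 1.11 = 11.65 million (jobless and actively searching, or on temporary layoff).
Labor force = 186.01 + 11.65 = 197.66 million.
Not in labor force = 15.79 + 26.35 + 24.71 = 66.85 million (those not working and not actively searching are outside the labor force).
Civilian working-age population = 197.66 + 66.85 = 264.51 million.
Unemployment rate = 11.65 / 197.66 = 5.89%.
Labor force participation rate = 197.66 / 264.51 = 74.73%.

Unemployment rate ≈ 5.89%; labor force participation rate ≈ 74.73%.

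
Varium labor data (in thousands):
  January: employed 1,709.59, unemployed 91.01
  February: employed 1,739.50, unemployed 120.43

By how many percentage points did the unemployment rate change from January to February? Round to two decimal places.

January: labor force = 1,709.59 + 91.01 = 1,800.60; u = 91.01/1,800.60 = 5.05%.
February: labor force = 1,739.50 + 120.43 = 1,859.93; u = 120.43/1,859.93 = 6.47%.
Change = 6.47% − 5.05% = +1.42 pp.

The unemployment rate changed by +1.42 percentage points.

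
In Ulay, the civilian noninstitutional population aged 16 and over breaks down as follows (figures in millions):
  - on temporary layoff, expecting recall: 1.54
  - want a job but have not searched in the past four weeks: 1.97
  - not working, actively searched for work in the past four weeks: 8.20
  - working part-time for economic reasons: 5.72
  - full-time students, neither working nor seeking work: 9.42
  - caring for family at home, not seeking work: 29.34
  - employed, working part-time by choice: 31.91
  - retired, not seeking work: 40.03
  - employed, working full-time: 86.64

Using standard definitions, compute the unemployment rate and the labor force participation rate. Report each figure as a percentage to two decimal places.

Unemployment rate ≈ 7.27%; labor force participation rate ≈ 62.40%.

Employed = 5.72 + 31.91 + 86.64 = 124.27 million (anyone who worked, including part-time for economic reasons, counts as employed).
Unemployed = 1.54 + 8.20 = 9.74 million (jobless and actively searching, or on temporary layoff).
Labor force = 124.27 + 9.74 = 134.01 million.
Not in labor force = 1.97 + 9.42 + 29.34 + 40.03 = 80.76 million (those not working and not actively searching are outside the labor force — including those who want a job but have given up searching).
Civilian working-age population = 134.01 + 80.76 = 214.77 million.
Unemployment rate = 9.74 / 134.01 = 7.27%.
Labor force participation rate = 134.01 / 214.77 = 62.40%.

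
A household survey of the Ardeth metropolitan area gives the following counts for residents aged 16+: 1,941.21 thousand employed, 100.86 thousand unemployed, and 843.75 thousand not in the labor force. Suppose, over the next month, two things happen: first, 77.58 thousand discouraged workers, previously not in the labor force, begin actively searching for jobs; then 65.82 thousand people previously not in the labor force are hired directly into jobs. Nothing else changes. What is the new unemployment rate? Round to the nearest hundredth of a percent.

Initially, labor force = 1,941.21 + 100.86 = 2,042.07 thousand, so u = 100.86/2,042.07 = 4.94%.
After the first change, unemployed and labor force both rise by 77.58 → E = 1,941.21, U = 178.44, labor force = 2,119.65 thousand.
After the second change, employed and labor force both rise by 65.82; unemployed unchanged → E = 2,007.03, U = 178.44, labor force = 2,185.47 thousand.
New unemployment rate = 178.44 / 2,185.47 = 8.16%.

New unemployment rate ≈ 8.16%.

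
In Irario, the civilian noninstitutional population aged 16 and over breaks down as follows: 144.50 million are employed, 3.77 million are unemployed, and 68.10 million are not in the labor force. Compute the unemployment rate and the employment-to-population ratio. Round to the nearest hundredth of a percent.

Labor force = employed + unemployed = 144.50 + 3.77 = 148.27 million.
Working-age population = 148.27 + 68.10 = 216.37 million.
Unemployment rate = 3.77 / 148.27 = 2.54%.
Employment-population ratio = 144.50 / 216.37 = 66.78%.

Unemployment rate ≈ 2.54%; employment-population ratio ≈ 66.78%.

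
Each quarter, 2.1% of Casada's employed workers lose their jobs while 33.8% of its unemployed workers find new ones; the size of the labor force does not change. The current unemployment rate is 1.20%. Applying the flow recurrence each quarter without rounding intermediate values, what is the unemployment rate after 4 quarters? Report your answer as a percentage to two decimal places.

With a fixed labor force, u_{t+1} = u_t + s·(1−u_t) − f·u_t = u_t·(1−s−f) + s.
Here 1−s−f = 0.641 and s = 0.021.
u_1 = 0.012000 × 0.641 + 0.021 = 0.028692.
u_2 = 0.028692 × 0.641 + 0.021 = 0.039392.
u_3 = 0.039392 × 0.641 + 0.021 = 0.046250.
u_4 = 0.046250 × 0.641 + 0.021 = 0.050646.

Unemployment rate after four quarters ≈ 5.06%.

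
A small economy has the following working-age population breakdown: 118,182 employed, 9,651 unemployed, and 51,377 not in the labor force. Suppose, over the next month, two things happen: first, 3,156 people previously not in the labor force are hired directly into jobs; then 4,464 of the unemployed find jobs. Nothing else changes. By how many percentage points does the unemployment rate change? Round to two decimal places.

The unemployment rate changes by −3.59 percentage points.

Initially, labor force = 118,182 + 9,651 = 127,833, so u = 9,651/127,833 = 7.55%.
After the first change, employed and labor force both rise by 3,156; unemployed unchanged → E = 121,338, U = 9,651, labor force = 130,989.
After the second change, unemployed falls and employed rises by 4,464; labor force unchanged → E = 125,802, U = 5,187, labor force = 130,989.
New unemployment rate = 5,187 / 130,989 = 3.96%.
Change = 3.96% − 7.55% = −3.59 percentage points.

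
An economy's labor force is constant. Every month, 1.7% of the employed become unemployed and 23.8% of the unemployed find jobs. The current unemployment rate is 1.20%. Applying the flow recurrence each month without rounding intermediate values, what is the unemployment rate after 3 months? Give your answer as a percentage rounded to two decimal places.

With a fixed labor force, u_{t+1} = u_t + s·(1−u_t) − f·u_t = u_t·(1−s−f) + s.
Here 1−s−f = 0.745 and s = 0.017.
u_1 = 0.012000 × 0.745 + 0.017 = 0.025940.
u_2 = 0.025940 × 0.745 + 0.017 = 0.036325.
u_3 = 0.036325 × 0.745 + 0.017 = 0.044062.

Unemployment rate after three months ≈ 4.41%.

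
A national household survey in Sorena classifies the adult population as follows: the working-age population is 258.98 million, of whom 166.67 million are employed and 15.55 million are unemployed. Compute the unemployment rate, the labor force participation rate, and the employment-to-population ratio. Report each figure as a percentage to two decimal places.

Labor force = employed + unemployed = 166.67 + 15.55 = 182.22 million.
Unemployment rate = 15.55 / 182.22 = 8.53%.
Labor force participation rate = 182.22 / 258.98 = 70.36%.
Employment-population ratio = 166.67 / 258.98 = 64.36%.

Unemployment rate ≈ 8.53%; labor force participation rate ≈ 70.36%; employment-population ratio ≈ 64.36%.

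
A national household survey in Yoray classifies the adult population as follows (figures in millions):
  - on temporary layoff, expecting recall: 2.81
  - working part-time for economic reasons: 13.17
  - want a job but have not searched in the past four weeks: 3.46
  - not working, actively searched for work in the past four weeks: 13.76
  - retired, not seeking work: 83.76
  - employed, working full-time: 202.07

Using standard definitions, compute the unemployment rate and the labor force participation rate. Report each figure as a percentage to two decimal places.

Unemployment rate ≈ 7.15%; labor force participation rate ≈ 72.66%.

Employed = 13.17 + 202.07 = 215.24 million (anyone who worked, including part-time for economic reasons, counts as employed).
Unemployed = 2.81 + 13.76 = 16.57 million (jobless and actively searching, or on temporary layoff).
Labor force = 215.24 + 16.57 = 231.81 million.
Not in labor force = 3.46 + 83.76 = 87.22 million (those not working and not actively searching are outside the labor force — including those who want a job but have given up searching).
Civilian working-age population = 231.81 + 87.22 = 319.03 million.
Unemployment rate = 16.57 / 231.81 = 7.15%.
Labor force participation rate = 231.81 / 319.03 = 72.66%.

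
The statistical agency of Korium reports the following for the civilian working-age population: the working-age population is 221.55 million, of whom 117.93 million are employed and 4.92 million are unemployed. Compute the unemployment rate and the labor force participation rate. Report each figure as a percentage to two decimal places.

Labor force = employed + unemployed = 117.93 + 4.92 = 122.85 million.
Unemployment rate = 4.92 / 122.85 = 4.00%.
Labor force participation rate = 122.85 / 221.55 = 55.45%.

Unemployment rate ≈ 4.00%; labor force participation rate ≈ 55.45%.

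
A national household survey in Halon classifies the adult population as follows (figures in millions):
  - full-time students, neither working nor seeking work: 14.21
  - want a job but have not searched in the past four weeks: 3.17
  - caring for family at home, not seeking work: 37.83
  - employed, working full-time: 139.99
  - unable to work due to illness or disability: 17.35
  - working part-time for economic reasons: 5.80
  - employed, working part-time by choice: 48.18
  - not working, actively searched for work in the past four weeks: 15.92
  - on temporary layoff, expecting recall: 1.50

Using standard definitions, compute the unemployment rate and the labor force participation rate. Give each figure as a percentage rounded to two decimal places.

Employed = 139.99 + 5.80 + 48.18 = 193.97 million (anyone who worked, including part-time for economic reasons, counts as employed).
Unemployed = 15.92 + 1.50 = 17.42 million (jobless and actively searching, or on temporary layoff).
Labor force = 193.97 + 17.42 = 211.39 million.
Not in labor force = 14.21 + 3.17 + 37.83 + 17.35 = 72.56 million (those not working and not actively searching are outside the labor force — including those who want a job but have given up searching).
Civilian working-age population = 211.39 + 72.56 = 283.95 million.
Unemployment rate = 17.42 / 211.39 = 8.24%.
Labor force participation rate = 211.39 / 283.95 = 74.45%.

Unemployment rate ≈ 8.24%; labor force participation rate ≈ 74.45%.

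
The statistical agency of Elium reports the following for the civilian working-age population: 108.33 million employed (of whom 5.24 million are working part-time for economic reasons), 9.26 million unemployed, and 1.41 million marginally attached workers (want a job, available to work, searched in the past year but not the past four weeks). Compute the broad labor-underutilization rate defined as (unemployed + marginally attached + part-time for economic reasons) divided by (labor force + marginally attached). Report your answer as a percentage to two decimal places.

Labor force = 108.33 + 9.26 = 117.59 million.
Numerator = 9.26 + 1.41 + 5.24 = 15.91 million.
Denominator = 117.59 + 1.41 = 119.00 million.
Broad rate = 15.91 / 119.00 = 13.37%.

Broad underutilization rate ≈ 13.37%.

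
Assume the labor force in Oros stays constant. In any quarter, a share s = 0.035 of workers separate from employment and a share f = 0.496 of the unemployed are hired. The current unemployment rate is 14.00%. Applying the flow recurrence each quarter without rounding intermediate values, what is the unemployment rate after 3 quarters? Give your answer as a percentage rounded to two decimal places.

With a fixed labor force, u_{t+1} = u_t + s·(1−u_t) − f·u_t = u_t·(1−s−f) + s.
Here 1−s−f = 0.469 and s = 0.035.
u_1 = 0.140000 × 0.469 + 0.035 = 0.100660.
u_2 = 0.100660 × 0.469 + 0.035 = 0.082210.
u_3 = 0.082210 × 0.469 + 0.035 = 0.073556.

Unemployment rate after three quarters ≈ 7.36%.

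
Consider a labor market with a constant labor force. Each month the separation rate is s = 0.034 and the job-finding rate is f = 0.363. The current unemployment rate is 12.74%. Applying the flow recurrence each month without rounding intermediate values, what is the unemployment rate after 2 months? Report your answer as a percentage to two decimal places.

Unemployment rate after two months ≈ 10.08%.

With a fixed labor force, u_{t+1} = u_t + s·(1−u_t) − f·u_t = u_t·(1−s−f) + s.
Here 1−s−f = 0.603 and s = 0.034.
u_1 = 0.127400 × 0.603 + 0.034 = 0.110822.
u_2 = 0.110822 × 0.603 + 0.034 = 0.100826.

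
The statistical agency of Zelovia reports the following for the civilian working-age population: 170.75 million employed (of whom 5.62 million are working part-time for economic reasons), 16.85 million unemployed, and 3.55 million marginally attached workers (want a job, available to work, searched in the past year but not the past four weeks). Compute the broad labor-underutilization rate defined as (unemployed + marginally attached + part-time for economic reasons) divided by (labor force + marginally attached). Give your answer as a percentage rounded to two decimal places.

Labor force = 170.75 + 16.85 = 187.60 million.
Numerator = 16.85 + 3.55 + 5.62 = 26.02 million.
Denominator = 187.60 + 3.55 = 191.15 million.
Broad rate = 26.02 / 191.15 = 13.61%.

Broad underutilization rate ≈ 13.61%.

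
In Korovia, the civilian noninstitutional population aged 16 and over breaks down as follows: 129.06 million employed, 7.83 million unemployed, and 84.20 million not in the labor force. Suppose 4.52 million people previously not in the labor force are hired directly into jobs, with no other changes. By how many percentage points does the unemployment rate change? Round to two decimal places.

The unemployment rate changes by −0.18 percentage points.

Initially, labor force = 129.06 + 7.83 = 136.89 million, so u = 7.83/136.89 = 5.72%.
After the change, employed and labor force both rise by 4.52; unemployed unchanged → E = 133.58, U = 7.83, labor force = 141.41 million.
New unemployment rate = 7.83 / 141.41 = 5.54%.
Change = 5.54% − 5.72% = −0.18 percentage points.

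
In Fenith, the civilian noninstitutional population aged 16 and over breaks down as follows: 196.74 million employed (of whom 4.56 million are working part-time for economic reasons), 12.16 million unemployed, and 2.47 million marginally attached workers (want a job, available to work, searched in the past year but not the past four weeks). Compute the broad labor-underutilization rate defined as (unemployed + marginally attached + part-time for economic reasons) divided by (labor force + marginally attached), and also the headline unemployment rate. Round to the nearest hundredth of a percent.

Broad underutilization rate ≈ 9.08%; headline unemployment rate ≈ 5.82%.

Labor force = 196.74 + 12.16 = 208.90 million.
Numerator = 12.16 + 2.47 + 4.56 = 19.19 million.
Denominator = 208.90 + 2.47 = 211.37 million.
Broad rate = 19.19 / 211.37 = 9.08%.
Headline unemployment rate = 12.16 / 208.90 = 5.82%.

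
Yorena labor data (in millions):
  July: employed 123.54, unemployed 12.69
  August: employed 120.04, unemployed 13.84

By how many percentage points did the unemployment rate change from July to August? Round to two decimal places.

The unemployment rate changed by +1.02 percentage points.

July: labor force = 123.54 + 12.69 = 136.23; u = 12.69/136.23 = 9.32%.
August: labor force = 120.04 + 13.84 = 133.88; u = 13.84/133.88 = 10.34%.
Change = 10.34% − 9.32% = +1.02 pp.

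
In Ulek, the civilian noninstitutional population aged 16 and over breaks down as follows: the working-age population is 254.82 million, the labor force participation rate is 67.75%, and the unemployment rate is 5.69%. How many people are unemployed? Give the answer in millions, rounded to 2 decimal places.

Labor force = 0.6775 × 254.82 = 172.64 million.
Unemployed = 0.0569 × 172.64 ≈ 9.82 million.

About 9.82 million are unemployed.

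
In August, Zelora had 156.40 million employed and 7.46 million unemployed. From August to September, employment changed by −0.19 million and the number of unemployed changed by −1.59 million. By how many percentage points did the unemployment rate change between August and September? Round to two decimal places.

August: labor force = 156.40 + 7.46 = 163.86; u = 7.46/163.86 = 4.55%.
September: labor force = 156.21 + 5.87 = 162.08; u = 5.87/162.08 = 3.62%.
Change = 3.62% − 4.55% = −0.93 pp.

The unemployment rate changed by −0.93 percentage points.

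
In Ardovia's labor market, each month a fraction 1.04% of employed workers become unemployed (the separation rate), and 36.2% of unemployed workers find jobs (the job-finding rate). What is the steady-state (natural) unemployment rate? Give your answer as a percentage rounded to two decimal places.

Steady-state unemployment rate ≈ 2.79%.

At steady state the flows balance: s·E = f·U, so U/(E+U) = s/(s+f).
u* = 1.04 / (1.04 + 36.2) = 1.04 / 37.24 = 2.79%.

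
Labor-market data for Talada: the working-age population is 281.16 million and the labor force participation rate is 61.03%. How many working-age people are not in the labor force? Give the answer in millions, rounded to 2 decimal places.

Share not in the labor force = 1 − 0.6103 = 0.3897.
Not in labor force = 0.3897 × 281.16 ≈ 109.57 million.

About 109.57 million are not in the labor force.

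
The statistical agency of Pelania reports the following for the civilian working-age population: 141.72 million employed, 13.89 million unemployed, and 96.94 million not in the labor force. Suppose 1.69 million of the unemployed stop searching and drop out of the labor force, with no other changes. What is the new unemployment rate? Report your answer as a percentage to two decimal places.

Initially, labor force = 141.72 + 13.89 = 155.61 million, so u = 13.89/155.61 = 8.93%.
After the change, unemployed and labor force both fall by 1.69 → E = 141.72, U = 12.20, labor force = 153.92 million.
New unemployment rate = 12.20 / 153.92 = 7.93%.

New unemployment rate ≈ 7.93%.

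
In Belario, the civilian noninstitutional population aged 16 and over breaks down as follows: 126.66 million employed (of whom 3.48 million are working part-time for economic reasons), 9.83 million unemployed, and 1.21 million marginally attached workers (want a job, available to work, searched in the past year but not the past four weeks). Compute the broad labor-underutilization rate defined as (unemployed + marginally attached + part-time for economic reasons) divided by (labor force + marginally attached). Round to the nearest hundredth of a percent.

Labor force = 126.66 + 9.83 = 136.49 million.
Numerator = 9.83 + 1.21 + 3.48 = 14.52 million.
Denominator = 136.49 + 1.21 = 137.70 million.
Broad rate = 14.52 / 137.70 = 10.54%.

Broad underutilization rate ≈ 10.54%.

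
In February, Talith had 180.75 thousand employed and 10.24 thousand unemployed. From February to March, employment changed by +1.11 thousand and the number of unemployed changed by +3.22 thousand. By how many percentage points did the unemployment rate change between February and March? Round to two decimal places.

The unemployment rate changed by +1.53 percentage points.

February: labor force = 180.75 + 10.24 = 190.99; u = 10.24/190.99 = 5.36%.
March: labor force = 181.86 + 13.46 = 195.32; u = 13.46/195.32 = 6.89%.
Change = 6.89% − 5.36% = +1.53 pp.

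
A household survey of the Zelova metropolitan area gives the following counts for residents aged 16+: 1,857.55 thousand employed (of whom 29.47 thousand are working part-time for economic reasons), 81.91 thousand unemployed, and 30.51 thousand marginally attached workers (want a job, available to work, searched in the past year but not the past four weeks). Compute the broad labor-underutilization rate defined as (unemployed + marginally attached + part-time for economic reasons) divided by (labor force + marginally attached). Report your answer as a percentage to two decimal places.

Broad underutilization rate ≈ 7.20%.

Labor force = 1,857.55 + 81.91 = 1,939.46 thousand.
Numerator = 81.91 + 30.51 + 29.47 = 141.89 thousand.
Denominator = 1,939.46 + 30.51 = 1,969.97 thousand.
Broad rate = 141.89 / 1,969.97 = 7.20%.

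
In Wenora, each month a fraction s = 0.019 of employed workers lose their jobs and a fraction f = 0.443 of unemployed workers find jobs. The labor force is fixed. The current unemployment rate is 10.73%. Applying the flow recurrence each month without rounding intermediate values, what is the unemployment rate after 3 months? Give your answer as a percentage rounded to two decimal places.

Unemployment rate after three months ≈ 5.14%.

With a fixed labor force, u_{t+1} = u_t + s·(1−u_t) − f·u_t = u_t·(1−s−f) + s.
Here 1−s−f = 0.538 and s = 0.019.
u_1 = 0.107300 × 0.538 + 0.019 = 0.076727.
u_2 = 0.076727 × 0.538 + 0.019 = 0.060279.
u_3 = 0.060279 × 0.538 + 0.019 = 0.051430.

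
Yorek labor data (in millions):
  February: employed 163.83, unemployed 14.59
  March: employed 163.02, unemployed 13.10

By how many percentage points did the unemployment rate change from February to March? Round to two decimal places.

February: labor force = 163.83 + 14.59 = 178.42; u = 14.59/178.42 = 8.18%.
March: labor force = 163.02 + 13.10 = 176.12; u = 13.10/176.12 = 7.44%.
Change = 7.44% − 8.18% = −0.74 pp.

The unemployment rate changed by −0.74 percentage points.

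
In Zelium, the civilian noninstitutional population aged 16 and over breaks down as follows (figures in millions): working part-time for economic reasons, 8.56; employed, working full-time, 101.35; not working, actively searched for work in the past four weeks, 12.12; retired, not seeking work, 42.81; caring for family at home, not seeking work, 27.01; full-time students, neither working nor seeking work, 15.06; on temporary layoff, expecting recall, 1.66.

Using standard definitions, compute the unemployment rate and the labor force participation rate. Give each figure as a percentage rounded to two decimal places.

Employed = 8.56 + 101.35 = 109.91 million (anyone who worked, including part-time for economic reasons, counts as employed).
Unemployed = 12.12 + 1.66 = 13.78 million (jobless and actively searching, or on temporary layoff).
Labor force = 109.91 + 13.78 = 123.69 million.
Not in labor force = 42.81 + 27.01 + 15.06 = 84.88 million (those not working and not actively searching are outside the labor force).
Civilian working-age population = 123.69 + 84.88 = 208.57 million.
Unemployment rate = 13.78 / 123.69 = 11.14%.
Labor force participation rate = 123.69 / 208.57 = 59.30%.

Unemployment rate ≈ 11.14%; labor force participation rate ≈ 59.30%.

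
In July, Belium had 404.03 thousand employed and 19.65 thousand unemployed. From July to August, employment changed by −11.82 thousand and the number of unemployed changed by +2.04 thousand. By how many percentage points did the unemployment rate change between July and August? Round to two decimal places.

The unemployment rate changed by +0.60 percentage points.

July: labor force = 404.03 + 19.65 = 423.68; u = 19.65/423.68 = 4.64%.
August: labor force = 392.21 + 21.69 = 413.90; u = 21.69/413.90 = 5.24%.
Change = 5.24% − 4.64% = +0.60 pp.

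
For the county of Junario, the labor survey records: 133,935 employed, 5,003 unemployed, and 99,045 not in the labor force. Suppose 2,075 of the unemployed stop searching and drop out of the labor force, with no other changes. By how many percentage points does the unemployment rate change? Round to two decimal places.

The unemployment rate changes by −1.46 percentage points.

Initially, labor force = 133,935 + 5,003 = 138,938, so u = 5,003/138,938 = 3.60%.
After the change, unemployed and labor force both fall by 2,075 → E = 133,935, U = 2,928, labor force = 136,863.
New unemployment rate = 2,928 / 136,863 = 2.14%.
Change = 2.14% − 3.60% = −1.46 percentage points.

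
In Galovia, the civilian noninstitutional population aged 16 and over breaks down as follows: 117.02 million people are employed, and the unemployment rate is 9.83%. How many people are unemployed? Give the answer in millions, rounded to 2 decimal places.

About 12.76 million are unemployed.

Let U be the number unemployed. The labor force is E + U, and U/(E+U) = 0.0983.
So U = 0.0983 × 117.02 / (1 − 0.0983) = 11.5031 / 0.9017 ≈ 12.76 million.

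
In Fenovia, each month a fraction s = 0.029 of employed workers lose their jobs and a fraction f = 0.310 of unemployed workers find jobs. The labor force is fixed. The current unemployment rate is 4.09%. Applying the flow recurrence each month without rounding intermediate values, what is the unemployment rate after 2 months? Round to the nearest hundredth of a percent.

Unemployment rate after two months ≈ 6.60%.

With a fixed labor force, u_{t+1} = u_t + s·(1−u_t) − f·u_t = u_t·(1−s−f) + s.
Here 1−s−f = 0.661 and s = 0.029.
u_1 = 0.040900 × 0.661 + 0.029 = 0.056035.
u_2 = 0.056035 × 0.661 + 0.029 = 0.066039.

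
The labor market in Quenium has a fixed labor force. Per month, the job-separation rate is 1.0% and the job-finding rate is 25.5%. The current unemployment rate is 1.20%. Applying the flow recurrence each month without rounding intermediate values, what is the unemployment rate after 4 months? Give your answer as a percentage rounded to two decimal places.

Unemployment rate after four months ≈ 3.02%.

With a fixed labor force, u_{t+1} = u_t + s·(1−u_t) − f·u_t = u_t·(1−s−f) + s.
Here 1−s−f = 0.735 and s = 0.010.
u_1 = 0.012000 × 0.735 + 0.010 = 0.018820.
u_2 = 0.018820 × 0.735 + 0.010 = 0.023833.
u_3 = 0.023833 × 0.735 + 0.010 = 0.027517.
u_4 = 0.027517 × 0.735 + 0.010 = 0.030225.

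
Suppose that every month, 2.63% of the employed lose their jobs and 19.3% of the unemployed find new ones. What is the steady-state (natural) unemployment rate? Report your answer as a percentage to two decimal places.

Steady-state unemployment rate ≈ 11.99%.

At steady state the flows balance: s·E = f·U, so U/(E+U) = s/(s+f).
u* = 2.63 / (2.63 + 19.3) = 2.63 / 21.93 = 11.99%.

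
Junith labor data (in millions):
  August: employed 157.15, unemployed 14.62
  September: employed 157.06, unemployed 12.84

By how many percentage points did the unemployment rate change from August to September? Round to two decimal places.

The unemployment rate changed by −0.95 percentage points.

August: labor force = 157.15 + 14.62 = 171.77; u = 14.62/171.77 = 8.51%.
September: labor force = 157.06 + 12.84 = 169.90; u = 12.84/169.90 = 7.56%.
Change = 7.56% − 8.51% = −0.95 pp.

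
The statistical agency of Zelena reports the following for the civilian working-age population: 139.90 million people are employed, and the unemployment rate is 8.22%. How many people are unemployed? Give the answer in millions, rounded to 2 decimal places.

Let U be the number unemployed. The labor force is E + U, and U/(E+U) = 0.0822.
So U = 0.0822 × 139.90 / (1 − 0.0822) = 11.4998 / 0.9178 ≈ 12.53 million.

About 12.53 million are unemployed.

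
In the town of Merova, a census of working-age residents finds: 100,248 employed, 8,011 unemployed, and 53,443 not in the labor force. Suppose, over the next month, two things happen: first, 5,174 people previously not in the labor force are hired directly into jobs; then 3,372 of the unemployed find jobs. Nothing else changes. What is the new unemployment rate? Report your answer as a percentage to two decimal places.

Initially, labor force = 100,248 + 8,011 = 108,259, so u = 8,011/108,259 = 7.40%.
After the first change, employed and labor force both rise by 5,174; unemployed unchanged → E = 105,422, U = 8,011, labor force = 113,433.
After the second change, unemployed falls and employed rises by 3,372; labor force unchanged → E = 108,794, U = 4,639, labor force = 113,433.
New unemployment rate = 4,639 / 113,433 = 4.09%.

New unemployment rate ≈ 4.09%.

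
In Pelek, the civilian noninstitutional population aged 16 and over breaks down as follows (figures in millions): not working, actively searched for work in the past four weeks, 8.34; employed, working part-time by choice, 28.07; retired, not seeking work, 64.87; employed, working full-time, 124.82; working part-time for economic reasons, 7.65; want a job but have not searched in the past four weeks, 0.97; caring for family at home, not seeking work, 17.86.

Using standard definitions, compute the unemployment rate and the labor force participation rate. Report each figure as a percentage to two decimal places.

Employed = 28.07 + 124.82 + 7.65 = 160.54 million (anyone who worked, including part-time for economic reasons, counts as employed).
Unemployed = 8.34 million.
Labor force = 160.54 + 8.34 = 168.88 million.
Not in labor force = 64.87 + 0.97 + 17.86 = 83.70 million (those not working and not actively searching are outside the labor force — including those who want a job but have given up searching).
Civilian working-age population = 168.88 + 83.70 = 252.58 million.
Unemployment rate = 8.34 / 168.88 = 4.94%.
Labor force participation rate = 168.88 / 252.58 = 66.86%.

Unemployment rate ≈ 4.94%; labor force participation rate ≈ 66.86%.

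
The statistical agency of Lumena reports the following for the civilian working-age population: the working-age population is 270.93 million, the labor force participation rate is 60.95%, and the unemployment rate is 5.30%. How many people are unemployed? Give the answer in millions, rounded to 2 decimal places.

Labor force = 0.6095 × 270.93 = 165.13 million.
Unemployed = 0.0530 × 165.13 ≈ 8.75 million.

About 8.75 million are unemployed.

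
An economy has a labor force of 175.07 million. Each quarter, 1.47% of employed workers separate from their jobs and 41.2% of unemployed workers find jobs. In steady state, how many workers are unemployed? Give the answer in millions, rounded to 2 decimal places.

Steady-state unemployment rate u* = s/(s+f) = 1.47/(1.47+41.2) = 0.034450.
Unemployed = u* × labor force = 0.034450 × 175.07 ≈ 6.03 million.

About 6.03 million are unemployed in steady state.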